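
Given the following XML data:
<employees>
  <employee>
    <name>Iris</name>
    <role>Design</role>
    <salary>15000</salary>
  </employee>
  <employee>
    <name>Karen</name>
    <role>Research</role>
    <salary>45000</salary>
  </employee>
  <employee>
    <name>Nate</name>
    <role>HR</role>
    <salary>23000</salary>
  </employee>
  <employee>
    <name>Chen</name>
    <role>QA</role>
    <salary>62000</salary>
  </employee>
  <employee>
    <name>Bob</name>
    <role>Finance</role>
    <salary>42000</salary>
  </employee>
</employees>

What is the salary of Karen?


Searching for <employee> with <name>Karen</name>
Found at position 2
<salary>45000</salary>

ANSWER: 45000


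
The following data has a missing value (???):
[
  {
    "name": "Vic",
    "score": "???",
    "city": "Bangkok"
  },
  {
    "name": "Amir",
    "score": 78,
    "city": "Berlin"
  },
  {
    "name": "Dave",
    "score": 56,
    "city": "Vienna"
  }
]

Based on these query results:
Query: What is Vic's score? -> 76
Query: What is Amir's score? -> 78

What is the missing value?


The missing value is Vic's score
From query: Vic's score = 76

ANSWER: 76


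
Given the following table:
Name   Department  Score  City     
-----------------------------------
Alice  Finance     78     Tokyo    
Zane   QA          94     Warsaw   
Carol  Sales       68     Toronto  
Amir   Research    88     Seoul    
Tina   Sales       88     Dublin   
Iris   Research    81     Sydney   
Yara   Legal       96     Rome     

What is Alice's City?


Row 1: Alice
City = Tokyo

ANSWER: Tokyo


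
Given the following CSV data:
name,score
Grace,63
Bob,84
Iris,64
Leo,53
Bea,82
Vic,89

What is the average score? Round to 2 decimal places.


Scores: 63, 84, 64, 53, 82, 89
Sum = 435
Count = 6
Average = 435 / 6 = 72.50

ANSWER: 72.50


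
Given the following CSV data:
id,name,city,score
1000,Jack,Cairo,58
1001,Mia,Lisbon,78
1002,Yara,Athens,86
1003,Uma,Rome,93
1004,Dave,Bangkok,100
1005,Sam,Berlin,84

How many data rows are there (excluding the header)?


Counting rows (excluding header):
Header: id,name,city,score
Data rows: 6

ANSWER: 6


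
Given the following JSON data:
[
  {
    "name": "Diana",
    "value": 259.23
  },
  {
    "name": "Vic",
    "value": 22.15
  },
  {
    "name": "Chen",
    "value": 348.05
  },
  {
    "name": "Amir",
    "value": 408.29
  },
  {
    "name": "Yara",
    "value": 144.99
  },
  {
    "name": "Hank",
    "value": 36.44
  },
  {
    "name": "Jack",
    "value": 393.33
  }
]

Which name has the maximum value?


Comparing values:
  Diana: 259.23
  Vic: 22.15
  Chen: 348.05
  Amir: 408.29
  Yara: 144.99
  Hank: 36.44
  Jack: 393.33
Maximum: Amir (408.29)

ANSWER: Amir


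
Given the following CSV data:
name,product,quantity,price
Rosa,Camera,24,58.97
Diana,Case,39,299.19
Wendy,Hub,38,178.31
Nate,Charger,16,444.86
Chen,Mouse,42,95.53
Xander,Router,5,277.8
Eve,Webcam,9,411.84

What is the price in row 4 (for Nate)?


Row 4: Nate
Column 'price' = 444.86

ANSWER: 444.86


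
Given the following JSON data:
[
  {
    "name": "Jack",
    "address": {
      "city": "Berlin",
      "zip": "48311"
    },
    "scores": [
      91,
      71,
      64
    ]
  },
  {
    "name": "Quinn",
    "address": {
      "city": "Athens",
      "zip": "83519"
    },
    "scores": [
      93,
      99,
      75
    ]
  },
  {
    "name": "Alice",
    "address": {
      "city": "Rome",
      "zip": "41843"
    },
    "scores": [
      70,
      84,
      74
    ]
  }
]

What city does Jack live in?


Path: records[0].address.city
Value: Berlin

ANSWER: Berlin


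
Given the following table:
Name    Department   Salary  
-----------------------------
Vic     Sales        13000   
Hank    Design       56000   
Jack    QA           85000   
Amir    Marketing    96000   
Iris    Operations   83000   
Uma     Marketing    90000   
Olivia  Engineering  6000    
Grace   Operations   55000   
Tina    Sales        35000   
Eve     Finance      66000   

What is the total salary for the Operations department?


Operations department members:
  Iris: 83000
  Grace: 55000
Total = 83000 + 55000 = 138000

ANSWER: 138000


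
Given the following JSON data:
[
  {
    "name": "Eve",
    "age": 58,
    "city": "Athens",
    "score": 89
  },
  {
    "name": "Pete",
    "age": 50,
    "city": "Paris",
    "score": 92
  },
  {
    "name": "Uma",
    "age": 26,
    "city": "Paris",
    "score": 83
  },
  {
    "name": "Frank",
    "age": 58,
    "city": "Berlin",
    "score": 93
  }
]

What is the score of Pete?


Looking up record where name = Pete
Record index: 1
Field 'score' = 92

ANSWER: 92


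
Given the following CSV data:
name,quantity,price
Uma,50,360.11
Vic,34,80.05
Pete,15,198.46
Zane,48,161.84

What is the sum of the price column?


Values in 'price' column:
  Row 1: 360.11
  Row 2: 80.05
  Row 3: 198.46
  Row 4: 161.84
Sum = 360.11 + 80.05 + 198.46 + 161.84 = 800.46

ANSWER: 800.46


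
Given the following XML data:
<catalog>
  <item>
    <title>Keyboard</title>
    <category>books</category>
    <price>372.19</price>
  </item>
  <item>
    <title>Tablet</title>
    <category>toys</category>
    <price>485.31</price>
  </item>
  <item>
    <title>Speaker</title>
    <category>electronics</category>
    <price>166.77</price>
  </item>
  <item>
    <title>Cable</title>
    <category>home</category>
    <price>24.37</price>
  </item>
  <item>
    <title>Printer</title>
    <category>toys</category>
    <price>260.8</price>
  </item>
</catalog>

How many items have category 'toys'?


Scanning <item> elements for <category>toys</category>:
  Item 2: Tablet -> MATCH
  Item 5: Printer -> MATCH
Count: 2

ANSWER: 2


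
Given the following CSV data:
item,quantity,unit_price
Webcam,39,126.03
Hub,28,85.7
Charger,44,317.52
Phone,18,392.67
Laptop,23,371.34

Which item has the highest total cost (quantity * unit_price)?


Computing row totals:
  Webcam: 4915.17
  Hub: 2399.6
  Charger: 13970.88
  Phone: 7068.06
  Laptop: 8540.82
Maximum: Charger (13970.88)

ANSWER: Charger


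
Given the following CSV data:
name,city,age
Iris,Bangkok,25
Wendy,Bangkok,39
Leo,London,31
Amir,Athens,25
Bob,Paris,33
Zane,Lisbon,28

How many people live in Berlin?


Scanning city column for 'Berlin':
Total matches: 0

ANSWER: 0


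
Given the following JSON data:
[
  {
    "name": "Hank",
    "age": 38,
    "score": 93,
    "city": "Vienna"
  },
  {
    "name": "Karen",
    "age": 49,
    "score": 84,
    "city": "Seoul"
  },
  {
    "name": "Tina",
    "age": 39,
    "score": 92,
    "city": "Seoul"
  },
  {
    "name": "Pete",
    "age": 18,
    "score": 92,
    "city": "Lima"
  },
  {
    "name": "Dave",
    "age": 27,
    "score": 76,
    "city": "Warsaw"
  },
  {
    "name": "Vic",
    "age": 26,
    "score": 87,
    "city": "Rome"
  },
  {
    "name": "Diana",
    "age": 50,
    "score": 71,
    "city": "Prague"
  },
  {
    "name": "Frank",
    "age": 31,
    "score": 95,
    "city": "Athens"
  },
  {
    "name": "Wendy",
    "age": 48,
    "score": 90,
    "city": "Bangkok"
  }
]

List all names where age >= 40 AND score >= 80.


Checking both conditions:
  Hank (age=38, score=93) -> no
  Karen (age=49, score=84) -> YES
  Tina (age=39, score=92) -> no
  Pete (age=18, score=92) -> no
  Dave (age=27, score=76) -> no
  Vic (age=26, score=87) -> no
  Diana (age=50, score=71) -> no
  Frank (age=31, score=95) -> no
  Wendy (age=48, score=90) -> YES


ANSWER: Karen, Wendy


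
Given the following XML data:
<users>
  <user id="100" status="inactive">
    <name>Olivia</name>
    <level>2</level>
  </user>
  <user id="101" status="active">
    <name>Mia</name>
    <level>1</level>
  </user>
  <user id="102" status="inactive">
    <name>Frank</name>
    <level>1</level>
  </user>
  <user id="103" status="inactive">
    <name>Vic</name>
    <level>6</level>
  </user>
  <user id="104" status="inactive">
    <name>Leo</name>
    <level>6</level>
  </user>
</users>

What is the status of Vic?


Finding user with name = Vic
user id="103" status="inactive"

ANSWER: inactive


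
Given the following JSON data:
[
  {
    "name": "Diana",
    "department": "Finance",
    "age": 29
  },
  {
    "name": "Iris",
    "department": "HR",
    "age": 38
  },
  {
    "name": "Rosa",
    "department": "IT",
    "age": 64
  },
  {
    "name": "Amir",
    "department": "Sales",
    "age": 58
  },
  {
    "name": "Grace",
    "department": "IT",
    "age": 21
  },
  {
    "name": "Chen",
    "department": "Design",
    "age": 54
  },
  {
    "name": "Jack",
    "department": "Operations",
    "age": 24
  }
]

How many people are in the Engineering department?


Scanning records for department = Engineering
  No matches found
Count: 0

ANSWER: 0


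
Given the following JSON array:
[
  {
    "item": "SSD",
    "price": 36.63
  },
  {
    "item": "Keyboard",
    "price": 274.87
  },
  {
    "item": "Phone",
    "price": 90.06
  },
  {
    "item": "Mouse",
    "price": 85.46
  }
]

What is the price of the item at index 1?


Array index 1 -> Keyboard
price = 274.87

ANSWER: 274.87


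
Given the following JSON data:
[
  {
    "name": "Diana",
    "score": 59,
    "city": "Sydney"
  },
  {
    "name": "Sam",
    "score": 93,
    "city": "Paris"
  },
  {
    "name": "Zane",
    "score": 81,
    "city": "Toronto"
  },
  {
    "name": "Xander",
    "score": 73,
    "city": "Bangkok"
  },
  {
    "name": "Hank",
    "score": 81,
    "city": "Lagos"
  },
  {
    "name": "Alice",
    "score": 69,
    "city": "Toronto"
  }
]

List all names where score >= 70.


Filtering records where score >= 70:
  Diana (score=59) -> no
  Sam (score=93) -> YES
  Zane (score=81) -> YES
  Xander (score=73) -> YES
  Hank (score=81) -> YES
  Alice (score=69) -> no


ANSWER: Sam, Zane, Xander, Hank


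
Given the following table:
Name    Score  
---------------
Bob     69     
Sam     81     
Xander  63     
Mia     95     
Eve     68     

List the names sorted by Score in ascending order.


Sorting by Score (ascending):
  Xander: 63
  Eve: 68
  Bob: 69
  Sam: 81
  Mia: 95


ANSWER: Xander, Eve, Bob, Sam, Mia


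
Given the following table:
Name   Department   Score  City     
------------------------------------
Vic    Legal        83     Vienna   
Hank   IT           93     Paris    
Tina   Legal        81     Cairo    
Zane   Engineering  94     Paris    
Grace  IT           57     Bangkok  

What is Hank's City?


Row 2: Hank
City = Paris

ANSWER: Paris


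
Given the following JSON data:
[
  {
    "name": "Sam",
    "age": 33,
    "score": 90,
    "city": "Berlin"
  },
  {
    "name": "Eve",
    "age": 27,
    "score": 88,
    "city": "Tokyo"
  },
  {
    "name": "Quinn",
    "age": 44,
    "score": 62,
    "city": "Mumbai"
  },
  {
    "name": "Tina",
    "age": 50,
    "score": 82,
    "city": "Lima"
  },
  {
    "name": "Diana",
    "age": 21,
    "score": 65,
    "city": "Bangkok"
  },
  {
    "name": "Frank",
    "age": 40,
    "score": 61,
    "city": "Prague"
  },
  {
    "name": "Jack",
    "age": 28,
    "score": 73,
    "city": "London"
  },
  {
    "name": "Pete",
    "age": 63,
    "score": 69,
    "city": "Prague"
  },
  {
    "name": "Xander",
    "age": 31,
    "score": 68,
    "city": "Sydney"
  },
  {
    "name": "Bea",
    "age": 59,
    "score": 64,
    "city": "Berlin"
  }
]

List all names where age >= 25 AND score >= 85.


Checking both conditions:
  Sam (age=33, score=90) -> YES
  Eve (age=27, score=88) -> YES
  Quinn (age=44, score=62) -> no
  Tina (age=50, score=82) -> no
  Diana (age=21, score=65) -> no
  Frank (age=40, score=61) -> no
  Jack (age=28, score=73) -> no
  Pete (age=63, score=69) -> no
  Xander (age=31, score=68) -> no
  Bea (age=59, score=64) -> no


ANSWER: Sam, Eve


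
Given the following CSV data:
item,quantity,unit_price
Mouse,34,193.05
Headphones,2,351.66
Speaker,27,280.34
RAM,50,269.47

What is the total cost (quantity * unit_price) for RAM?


Row: RAM
quantity = 50
unit_price = 269.47
total = 50 * 269.47 = 13473.5

ANSWER: 13473.5


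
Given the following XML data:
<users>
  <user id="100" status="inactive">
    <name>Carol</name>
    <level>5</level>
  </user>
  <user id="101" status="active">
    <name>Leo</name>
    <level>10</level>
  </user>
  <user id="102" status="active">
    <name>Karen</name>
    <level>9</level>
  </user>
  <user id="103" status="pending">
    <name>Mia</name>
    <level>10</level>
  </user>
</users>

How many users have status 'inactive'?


Counting users with status='inactive':
  Carol (id=100) -> MATCH
Count: 1

ANSWER: 1


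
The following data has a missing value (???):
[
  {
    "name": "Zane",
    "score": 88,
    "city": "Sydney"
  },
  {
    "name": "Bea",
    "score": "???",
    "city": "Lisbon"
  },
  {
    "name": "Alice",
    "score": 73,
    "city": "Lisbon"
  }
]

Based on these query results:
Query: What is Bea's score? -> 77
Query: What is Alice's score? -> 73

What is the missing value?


The missing value is Bea's score
From query: Bea's score = 77

ANSWER: 77


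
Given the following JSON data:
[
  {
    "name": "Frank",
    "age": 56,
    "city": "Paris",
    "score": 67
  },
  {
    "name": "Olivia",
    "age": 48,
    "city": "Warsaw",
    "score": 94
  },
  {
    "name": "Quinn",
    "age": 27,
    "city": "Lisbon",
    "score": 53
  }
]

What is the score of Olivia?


Looking up record where name = Olivia
Record index: 1
Field 'score' = 94

ANSWER: 94


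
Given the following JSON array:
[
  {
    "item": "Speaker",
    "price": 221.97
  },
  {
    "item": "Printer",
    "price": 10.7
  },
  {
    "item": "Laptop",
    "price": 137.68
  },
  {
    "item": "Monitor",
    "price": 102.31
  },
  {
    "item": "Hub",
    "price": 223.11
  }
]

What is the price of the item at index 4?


Array index 4 -> Hub
price = 223.11

ANSWER: 223.11


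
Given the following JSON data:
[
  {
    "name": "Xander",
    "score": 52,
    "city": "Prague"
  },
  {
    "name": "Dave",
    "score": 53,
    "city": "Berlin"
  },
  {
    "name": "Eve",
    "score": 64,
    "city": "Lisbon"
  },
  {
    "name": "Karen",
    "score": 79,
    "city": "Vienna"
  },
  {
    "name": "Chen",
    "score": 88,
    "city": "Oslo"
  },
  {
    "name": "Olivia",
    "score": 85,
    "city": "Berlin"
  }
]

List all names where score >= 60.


Filtering records where score >= 60:
  Xander (score=52) -> no
  Dave (score=53) -> no
  Eve (score=64) -> YES
  Karen (score=79) -> YES
  Chen (score=88) -> YES
  Olivia (score=85) -> YES


ANSWER: Eve, Karen, Chen, Olivia


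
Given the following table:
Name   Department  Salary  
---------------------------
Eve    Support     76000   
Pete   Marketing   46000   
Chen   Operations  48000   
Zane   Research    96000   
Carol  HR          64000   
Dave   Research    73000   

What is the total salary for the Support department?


Support department members:
  Eve: 76000
Total = 76000 = 76000

ANSWER: 76000


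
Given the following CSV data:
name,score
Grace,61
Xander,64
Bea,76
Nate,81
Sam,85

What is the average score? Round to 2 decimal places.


Scores: 61, 64, 76, 81, 85
Sum = 367
Count = 5
Average = 367 / 5 = 73.40

ANSWER: 73.40


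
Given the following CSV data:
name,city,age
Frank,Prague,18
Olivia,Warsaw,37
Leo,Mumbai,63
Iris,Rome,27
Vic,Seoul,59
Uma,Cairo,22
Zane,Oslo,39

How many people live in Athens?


Scanning city column for 'Athens':
Total matches: 0

ANSWER: 0


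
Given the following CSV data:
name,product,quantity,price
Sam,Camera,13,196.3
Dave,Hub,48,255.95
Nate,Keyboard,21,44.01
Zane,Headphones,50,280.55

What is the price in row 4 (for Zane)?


Row 4: Zane
Column 'price' = 280.55

ANSWER: 280.55


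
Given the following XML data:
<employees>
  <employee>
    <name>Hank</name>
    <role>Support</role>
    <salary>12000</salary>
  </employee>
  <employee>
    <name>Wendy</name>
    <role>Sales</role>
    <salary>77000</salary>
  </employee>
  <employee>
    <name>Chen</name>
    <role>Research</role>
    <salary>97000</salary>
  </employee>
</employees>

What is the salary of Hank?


Searching for <employee> with <name>Hank</name>
Found at position 1
<salary>12000</salary>

ANSWER: 12000


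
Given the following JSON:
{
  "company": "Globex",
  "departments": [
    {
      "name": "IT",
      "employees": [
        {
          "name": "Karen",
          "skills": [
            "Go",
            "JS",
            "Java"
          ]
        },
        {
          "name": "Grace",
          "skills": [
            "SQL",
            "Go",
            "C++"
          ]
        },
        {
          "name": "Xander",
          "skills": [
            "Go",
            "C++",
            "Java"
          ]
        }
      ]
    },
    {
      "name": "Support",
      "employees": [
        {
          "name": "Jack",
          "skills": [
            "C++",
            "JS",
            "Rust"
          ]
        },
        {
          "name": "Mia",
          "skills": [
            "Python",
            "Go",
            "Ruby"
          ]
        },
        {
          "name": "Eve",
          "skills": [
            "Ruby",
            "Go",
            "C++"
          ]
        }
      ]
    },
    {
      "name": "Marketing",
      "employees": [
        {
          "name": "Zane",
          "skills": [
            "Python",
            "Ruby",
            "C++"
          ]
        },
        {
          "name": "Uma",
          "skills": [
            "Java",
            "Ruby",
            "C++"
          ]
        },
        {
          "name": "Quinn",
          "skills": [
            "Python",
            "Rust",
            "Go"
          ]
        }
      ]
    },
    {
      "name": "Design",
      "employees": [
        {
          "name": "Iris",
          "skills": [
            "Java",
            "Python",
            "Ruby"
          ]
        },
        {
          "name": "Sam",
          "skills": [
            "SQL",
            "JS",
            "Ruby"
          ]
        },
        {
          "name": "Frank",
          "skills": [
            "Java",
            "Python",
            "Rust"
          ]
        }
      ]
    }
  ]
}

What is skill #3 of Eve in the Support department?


Path: departments[1].employees[2].skills[2]
Value: C++

ANSWER: C++


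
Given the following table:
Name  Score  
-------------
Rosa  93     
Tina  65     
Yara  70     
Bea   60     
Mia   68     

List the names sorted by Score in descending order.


Sorting by Score (descending):
  Rosa: 93
  Yara: 70
  Mia: 68
  Tina: 65
  Bea: 60


ANSWER: Rosa, Yara, Mia, Tina, Bea


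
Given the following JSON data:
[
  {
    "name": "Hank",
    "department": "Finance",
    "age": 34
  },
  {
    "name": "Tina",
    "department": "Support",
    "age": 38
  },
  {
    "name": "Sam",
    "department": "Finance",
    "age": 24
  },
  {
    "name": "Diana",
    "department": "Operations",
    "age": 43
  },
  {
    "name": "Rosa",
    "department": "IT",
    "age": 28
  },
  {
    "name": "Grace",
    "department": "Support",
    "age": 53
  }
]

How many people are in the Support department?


Scanning records for department = Support
  Record 1: Tina
  Record 5: Grace
Count: 2

ANSWER: 2


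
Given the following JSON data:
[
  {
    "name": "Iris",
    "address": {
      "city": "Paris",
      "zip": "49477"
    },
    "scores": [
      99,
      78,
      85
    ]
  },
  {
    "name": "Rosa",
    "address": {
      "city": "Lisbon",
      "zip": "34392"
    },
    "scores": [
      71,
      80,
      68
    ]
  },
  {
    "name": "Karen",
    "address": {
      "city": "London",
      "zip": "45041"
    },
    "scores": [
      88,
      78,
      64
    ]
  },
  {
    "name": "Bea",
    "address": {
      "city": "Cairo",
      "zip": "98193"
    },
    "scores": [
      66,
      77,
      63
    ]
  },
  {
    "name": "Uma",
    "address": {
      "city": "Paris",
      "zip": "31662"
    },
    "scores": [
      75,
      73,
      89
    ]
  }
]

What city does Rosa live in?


Path: records[1].address.city
Value: Lisbon

ANSWER: Lisbon


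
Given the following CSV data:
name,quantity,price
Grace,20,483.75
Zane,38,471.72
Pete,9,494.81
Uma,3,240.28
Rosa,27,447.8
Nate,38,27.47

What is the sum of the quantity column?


Values in 'quantity' column:
  Row 1: 20
  Row 2: 38
  Row 3: 9
  Row 4: 3
  Row 5: 27
  Row 6: 38
Sum = 20 + 38 + 9 + 3 + 27 + 38 = 135

ANSWER: 135


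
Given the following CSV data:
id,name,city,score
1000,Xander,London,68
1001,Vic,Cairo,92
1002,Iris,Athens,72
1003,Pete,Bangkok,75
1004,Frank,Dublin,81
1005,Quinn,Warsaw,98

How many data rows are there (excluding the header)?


Counting rows (excluding header):
Header: id,name,city,score
Data rows: 6

ANSWER: 6


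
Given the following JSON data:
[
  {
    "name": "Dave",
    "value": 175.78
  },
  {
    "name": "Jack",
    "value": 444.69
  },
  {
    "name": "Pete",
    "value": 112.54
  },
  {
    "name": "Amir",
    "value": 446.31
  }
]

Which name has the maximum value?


Comparing values:
  Dave: 175.78
  Jack: 444.69
  Pete: 112.54
  Amir: 446.31
Maximum: Amir (446.31)

ANSWER: Amir


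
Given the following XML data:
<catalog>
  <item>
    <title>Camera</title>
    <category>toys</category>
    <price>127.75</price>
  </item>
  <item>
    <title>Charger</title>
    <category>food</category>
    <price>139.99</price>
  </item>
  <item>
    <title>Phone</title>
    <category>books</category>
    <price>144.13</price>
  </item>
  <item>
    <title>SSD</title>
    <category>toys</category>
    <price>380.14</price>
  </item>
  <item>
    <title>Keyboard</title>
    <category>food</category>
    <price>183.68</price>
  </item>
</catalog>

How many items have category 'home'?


Scanning <item> elements for <category>home</category>:
Count: 0

ANSWER: 0


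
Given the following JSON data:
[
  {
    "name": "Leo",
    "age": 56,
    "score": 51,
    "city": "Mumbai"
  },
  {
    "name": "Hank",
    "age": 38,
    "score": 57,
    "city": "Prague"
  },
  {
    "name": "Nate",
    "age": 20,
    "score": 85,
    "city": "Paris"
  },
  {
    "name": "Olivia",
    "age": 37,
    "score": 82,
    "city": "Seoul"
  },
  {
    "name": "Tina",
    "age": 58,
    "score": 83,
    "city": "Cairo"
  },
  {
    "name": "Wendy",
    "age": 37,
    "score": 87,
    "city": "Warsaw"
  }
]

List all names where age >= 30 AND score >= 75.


Checking both conditions:
  Leo (age=56, score=51) -> no
  Hank (age=38, score=57) -> no
  Nate (age=20, score=85) -> no
  Olivia (age=37, score=82) -> YES
  Tina (age=58, score=83) -> YES
  Wendy (age=37, score=87) -> YES


ANSWER: Olivia, Tina, Wendy


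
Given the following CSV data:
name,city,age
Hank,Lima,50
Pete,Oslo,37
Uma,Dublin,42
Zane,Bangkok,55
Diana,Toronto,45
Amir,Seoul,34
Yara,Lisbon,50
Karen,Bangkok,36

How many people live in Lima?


Scanning city column for 'Lima':
  Row 1: Hank -> MATCH
Total matches: 1

ANSWER: 1


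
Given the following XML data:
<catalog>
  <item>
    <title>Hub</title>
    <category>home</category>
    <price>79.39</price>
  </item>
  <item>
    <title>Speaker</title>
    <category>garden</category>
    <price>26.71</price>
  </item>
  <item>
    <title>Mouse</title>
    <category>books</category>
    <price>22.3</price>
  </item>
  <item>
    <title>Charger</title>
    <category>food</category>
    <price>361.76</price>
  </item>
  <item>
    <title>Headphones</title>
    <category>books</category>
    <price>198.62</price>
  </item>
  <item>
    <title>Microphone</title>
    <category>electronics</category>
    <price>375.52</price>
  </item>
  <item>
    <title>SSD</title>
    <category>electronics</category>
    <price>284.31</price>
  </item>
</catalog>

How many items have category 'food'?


Scanning <item> elements for <category>food</category>:
  Item 4: Charger -> MATCH
Count: 1

ANSWER: 1


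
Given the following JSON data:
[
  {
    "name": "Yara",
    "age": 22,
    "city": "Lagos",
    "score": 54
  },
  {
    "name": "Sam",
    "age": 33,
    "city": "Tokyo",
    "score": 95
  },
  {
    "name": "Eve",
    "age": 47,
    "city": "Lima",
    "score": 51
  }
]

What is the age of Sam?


Looking up record where name = Sam
Record index: 1
Field 'age' = 33

ANSWER: 33


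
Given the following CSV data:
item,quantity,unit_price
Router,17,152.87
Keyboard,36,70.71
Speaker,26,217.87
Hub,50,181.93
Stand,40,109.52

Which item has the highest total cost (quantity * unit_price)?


Computing row totals:
  Router: 2598.79
  Keyboard: 2545.56
  Speaker: 5664.62
  Hub: 9096.5
  Stand: 4380.8
Maximum: Hub (9096.5)

ANSWER: Hub


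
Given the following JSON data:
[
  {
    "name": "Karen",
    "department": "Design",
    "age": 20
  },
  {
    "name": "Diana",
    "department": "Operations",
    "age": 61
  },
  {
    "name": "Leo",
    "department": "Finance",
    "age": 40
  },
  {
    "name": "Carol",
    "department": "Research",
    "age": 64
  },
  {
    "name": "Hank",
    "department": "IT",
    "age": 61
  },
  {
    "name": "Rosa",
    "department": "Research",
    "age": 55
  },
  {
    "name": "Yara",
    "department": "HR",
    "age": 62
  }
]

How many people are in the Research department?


Scanning records for department = Research
  Record 3: Carol
  Record 5: Rosa
Count: 2

ANSWER: 2


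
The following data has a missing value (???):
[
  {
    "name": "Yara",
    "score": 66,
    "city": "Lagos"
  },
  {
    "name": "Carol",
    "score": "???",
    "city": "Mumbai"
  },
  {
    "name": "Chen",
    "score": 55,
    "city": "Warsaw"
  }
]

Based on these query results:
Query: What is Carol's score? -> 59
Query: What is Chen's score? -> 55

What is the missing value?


The missing value is Carol's score
From query: Carol's score = 59

ANSWER: 59


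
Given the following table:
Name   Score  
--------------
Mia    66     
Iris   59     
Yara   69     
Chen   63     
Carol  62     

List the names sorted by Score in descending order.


Sorting by Score (descending):
  Yara: 69
  Mia: 66
  Chen: 63
  Carol: 62
  Iris: 59


ANSWER: Yara, Mia, Chen, Carol, Iris


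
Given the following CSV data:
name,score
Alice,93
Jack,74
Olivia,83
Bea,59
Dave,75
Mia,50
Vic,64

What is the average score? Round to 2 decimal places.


Scores: 93, 74, 83, 59, 75, 50, 64
Sum = 498
Count = 7
Average = 498 / 7 = 71.14

ANSWER: 71.14


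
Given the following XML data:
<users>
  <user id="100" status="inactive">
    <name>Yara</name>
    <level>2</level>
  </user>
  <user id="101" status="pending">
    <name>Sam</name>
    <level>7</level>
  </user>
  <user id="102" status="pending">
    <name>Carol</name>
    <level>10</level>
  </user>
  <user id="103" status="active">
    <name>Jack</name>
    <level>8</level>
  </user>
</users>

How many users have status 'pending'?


Counting users with status='pending':
  Sam (id=101) -> MATCH
  Carol (id=102) -> MATCH
Count: 2

ANSWER: 2


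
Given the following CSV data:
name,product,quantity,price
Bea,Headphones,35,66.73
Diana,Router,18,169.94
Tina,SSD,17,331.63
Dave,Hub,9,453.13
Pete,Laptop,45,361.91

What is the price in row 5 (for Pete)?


Row 5: Pete
Column 'price' = 361.91

ANSWER: 361.91


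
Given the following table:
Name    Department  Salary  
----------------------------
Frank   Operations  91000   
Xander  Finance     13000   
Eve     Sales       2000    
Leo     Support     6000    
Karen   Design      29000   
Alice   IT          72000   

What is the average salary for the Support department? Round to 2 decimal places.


Support department members:
  Leo: 6000
Sum = 6000
Count = 1
Average = 6000 / 1 = 6000.00

ANSWER: 6000.00


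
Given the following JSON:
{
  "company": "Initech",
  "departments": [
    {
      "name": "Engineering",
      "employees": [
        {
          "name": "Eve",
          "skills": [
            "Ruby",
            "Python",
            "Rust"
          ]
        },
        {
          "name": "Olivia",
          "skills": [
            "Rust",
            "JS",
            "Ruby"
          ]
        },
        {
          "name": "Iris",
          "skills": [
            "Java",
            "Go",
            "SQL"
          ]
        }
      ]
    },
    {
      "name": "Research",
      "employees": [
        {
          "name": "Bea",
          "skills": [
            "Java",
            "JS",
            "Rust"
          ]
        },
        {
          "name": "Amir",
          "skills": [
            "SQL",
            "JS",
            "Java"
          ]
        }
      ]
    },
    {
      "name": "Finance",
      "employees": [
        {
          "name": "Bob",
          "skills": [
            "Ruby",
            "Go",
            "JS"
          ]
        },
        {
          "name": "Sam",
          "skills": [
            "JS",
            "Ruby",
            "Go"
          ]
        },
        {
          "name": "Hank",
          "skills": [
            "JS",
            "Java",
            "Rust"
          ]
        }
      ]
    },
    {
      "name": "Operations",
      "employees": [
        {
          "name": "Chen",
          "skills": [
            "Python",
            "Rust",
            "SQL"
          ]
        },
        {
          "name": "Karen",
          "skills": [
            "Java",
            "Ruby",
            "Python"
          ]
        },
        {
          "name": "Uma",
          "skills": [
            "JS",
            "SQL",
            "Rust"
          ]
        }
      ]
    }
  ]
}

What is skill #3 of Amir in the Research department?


Path: departments[1].employees[1].skills[2]
Value: Java

ANSWER: Java


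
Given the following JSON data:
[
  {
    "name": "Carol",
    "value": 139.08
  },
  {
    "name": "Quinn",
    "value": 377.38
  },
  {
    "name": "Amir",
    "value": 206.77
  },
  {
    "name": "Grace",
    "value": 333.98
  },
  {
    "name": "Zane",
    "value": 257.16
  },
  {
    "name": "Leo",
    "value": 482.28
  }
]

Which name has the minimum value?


Comparing values:
  Carol: 139.08
  Quinn: 377.38
  Amir: 206.77
  Grace: 333.98
  Zane: 257.16
  Leo: 482.28
Minimum: Carol (139.08)

ANSWER: Carol


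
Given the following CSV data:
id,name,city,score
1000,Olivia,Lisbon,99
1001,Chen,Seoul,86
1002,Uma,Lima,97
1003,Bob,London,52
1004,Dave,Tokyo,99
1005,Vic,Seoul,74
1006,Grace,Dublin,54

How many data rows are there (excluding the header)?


Counting rows (excluding header):
Header: id,name,city,score
Data rows: 7

ANSWER: 7


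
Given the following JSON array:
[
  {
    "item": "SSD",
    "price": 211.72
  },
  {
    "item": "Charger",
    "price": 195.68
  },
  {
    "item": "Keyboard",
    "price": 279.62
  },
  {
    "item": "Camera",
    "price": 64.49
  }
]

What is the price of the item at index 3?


Array index 3 -> Camera
price = 64.49

ANSWER: 64.49


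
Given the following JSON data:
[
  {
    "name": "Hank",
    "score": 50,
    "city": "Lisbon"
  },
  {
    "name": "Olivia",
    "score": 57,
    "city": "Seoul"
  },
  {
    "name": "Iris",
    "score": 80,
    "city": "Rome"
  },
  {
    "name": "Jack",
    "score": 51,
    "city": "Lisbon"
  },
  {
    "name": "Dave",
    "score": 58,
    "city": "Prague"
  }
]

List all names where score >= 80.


Filtering records where score >= 80:
  Hank (score=50) -> no
  Olivia (score=57) -> no
  Iris (score=80) -> YES
  Jack (score=51) -> no
  Dave (score=58) -> no


ANSWER: Iris


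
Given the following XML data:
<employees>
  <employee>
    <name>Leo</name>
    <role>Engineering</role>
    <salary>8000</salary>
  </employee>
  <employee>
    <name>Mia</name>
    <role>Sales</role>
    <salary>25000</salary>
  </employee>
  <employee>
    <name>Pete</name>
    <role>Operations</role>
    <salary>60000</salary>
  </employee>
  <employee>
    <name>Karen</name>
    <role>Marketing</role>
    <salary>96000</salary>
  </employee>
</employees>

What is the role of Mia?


Searching for <employee> with <name>Mia</name>
Found at position 2
<role>Sales</role>

ANSWER: Sales


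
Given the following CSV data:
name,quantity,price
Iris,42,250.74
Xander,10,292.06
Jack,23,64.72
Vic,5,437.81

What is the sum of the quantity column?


Values in 'quantity' column:
  Row 1: 42
  Row 2: 10
  Row 3: 23
  Row 4: 5
Sum = 42 + 10 + 23 + 5 = 80

ANSWER: 80


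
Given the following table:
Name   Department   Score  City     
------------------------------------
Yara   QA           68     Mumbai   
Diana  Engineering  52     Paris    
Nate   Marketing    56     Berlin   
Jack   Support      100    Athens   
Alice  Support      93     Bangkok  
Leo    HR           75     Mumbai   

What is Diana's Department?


Row 2: Diana
Department = Engineering

ANSWER: Engineering


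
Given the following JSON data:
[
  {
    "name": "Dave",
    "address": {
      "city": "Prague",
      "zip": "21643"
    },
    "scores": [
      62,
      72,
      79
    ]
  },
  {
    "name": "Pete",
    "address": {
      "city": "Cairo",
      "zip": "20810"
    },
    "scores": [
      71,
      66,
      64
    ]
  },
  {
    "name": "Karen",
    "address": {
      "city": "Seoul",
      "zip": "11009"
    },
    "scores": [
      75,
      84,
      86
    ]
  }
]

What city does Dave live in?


Path: records[0].address.city
Value: Prague

ANSWER: Prague


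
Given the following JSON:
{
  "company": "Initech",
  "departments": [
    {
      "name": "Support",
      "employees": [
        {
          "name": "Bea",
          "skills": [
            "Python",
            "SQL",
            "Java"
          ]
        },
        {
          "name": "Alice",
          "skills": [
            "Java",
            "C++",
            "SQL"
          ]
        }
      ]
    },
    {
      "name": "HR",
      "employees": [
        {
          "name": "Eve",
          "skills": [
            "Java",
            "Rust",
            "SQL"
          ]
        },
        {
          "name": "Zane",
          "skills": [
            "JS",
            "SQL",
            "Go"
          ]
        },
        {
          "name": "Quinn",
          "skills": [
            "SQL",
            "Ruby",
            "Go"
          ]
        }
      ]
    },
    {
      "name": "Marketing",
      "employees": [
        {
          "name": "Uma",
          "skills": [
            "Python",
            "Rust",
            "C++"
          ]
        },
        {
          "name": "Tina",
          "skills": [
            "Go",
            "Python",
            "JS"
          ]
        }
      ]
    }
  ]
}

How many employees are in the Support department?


Path: departments[0].employees
Count: 2

ANSWER: 2


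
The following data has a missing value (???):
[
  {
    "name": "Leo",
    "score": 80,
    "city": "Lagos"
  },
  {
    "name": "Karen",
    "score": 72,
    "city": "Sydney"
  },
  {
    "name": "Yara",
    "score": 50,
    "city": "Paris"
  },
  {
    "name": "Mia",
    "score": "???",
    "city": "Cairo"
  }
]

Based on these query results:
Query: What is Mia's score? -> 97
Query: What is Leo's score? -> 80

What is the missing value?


The missing value is Mia's score
From query: Mia's score = 97

ANSWER: 97


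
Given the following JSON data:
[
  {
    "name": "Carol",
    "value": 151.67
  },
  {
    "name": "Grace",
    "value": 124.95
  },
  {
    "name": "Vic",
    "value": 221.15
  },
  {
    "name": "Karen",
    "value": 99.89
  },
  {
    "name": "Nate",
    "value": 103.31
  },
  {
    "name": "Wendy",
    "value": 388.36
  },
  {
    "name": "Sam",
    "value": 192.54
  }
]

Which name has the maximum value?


Comparing values:
  Carol: 151.67
  Grace: 124.95
  Vic: 221.15
  Karen: 99.89
  Nate: 103.31
  Wendy: 388.36
  Sam: 192.54
Maximum: Wendy (388.36)

ANSWER: Wendy


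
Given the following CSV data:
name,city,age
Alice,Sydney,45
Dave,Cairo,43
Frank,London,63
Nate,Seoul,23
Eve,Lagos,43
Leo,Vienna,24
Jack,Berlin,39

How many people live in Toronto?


Scanning city column for 'Toronto':
Total matches: 0

ANSWER: 0


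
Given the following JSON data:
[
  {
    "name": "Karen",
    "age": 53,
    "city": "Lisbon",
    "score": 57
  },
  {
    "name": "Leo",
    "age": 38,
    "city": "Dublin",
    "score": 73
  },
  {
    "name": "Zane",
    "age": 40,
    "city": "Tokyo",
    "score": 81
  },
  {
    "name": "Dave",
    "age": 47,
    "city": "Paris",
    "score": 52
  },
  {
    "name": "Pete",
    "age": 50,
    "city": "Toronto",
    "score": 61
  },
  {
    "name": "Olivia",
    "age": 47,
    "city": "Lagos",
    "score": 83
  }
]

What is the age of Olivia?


Looking up record where name = Olivia
Record index: 5
Field 'age' = 47

ANSWER: 47


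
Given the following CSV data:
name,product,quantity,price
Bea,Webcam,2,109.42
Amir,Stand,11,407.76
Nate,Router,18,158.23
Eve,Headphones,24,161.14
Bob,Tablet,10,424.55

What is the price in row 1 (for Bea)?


Row 1: Bea
Column 'price' = 109.42

ANSWER: 109.42


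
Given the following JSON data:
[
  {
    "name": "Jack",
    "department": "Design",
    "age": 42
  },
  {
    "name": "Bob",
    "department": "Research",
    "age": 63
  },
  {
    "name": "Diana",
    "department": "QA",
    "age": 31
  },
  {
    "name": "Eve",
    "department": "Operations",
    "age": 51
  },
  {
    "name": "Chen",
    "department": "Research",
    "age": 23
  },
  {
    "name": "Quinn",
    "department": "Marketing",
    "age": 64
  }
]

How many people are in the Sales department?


Scanning records for department = Sales
  No matches found
Count: 0

ANSWER: 0


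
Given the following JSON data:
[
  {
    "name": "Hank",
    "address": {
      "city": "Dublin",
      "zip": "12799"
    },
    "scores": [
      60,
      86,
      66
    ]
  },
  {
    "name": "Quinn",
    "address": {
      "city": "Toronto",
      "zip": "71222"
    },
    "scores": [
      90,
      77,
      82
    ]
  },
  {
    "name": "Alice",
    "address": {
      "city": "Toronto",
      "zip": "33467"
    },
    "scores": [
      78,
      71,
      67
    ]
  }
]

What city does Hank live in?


Path: records[0].address.city
Value: Dublin

ANSWER: Dublin


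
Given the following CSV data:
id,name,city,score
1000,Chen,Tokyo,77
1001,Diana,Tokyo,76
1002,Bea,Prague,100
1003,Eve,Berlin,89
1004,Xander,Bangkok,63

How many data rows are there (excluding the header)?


Counting rows (excluding header):
Header: id,name,city,score
Data rows: 5

ANSWER: 5


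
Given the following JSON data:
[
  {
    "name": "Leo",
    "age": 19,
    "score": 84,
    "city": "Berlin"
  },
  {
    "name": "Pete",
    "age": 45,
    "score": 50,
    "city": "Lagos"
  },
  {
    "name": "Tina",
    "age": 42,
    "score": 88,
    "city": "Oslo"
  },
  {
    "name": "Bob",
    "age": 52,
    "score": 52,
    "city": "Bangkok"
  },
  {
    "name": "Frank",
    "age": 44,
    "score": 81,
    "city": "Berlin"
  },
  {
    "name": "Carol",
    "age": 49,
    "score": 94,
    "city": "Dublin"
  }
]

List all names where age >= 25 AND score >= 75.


Checking both conditions:
  Leo (age=19, score=84) -> no
  Pete (age=45, score=50) -> no
  Tina (age=42, score=88) -> YES
  Bob (age=52, score=52) -> no
  Frank (age=44, score=81) -> YES
  Carol (age=49, score=94) -> YES


ANSWER: Tina, Frank, Carol


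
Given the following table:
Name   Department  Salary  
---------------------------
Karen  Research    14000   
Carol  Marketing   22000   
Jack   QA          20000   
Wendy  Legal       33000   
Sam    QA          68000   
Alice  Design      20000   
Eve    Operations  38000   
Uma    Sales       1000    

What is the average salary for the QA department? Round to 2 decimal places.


QA department members:
  Jack: 20000
  Sam: 68000
Sum = 88000
Count = 2
Average = 88000 / 2 = 44000.00

ANSWER: 44000.00


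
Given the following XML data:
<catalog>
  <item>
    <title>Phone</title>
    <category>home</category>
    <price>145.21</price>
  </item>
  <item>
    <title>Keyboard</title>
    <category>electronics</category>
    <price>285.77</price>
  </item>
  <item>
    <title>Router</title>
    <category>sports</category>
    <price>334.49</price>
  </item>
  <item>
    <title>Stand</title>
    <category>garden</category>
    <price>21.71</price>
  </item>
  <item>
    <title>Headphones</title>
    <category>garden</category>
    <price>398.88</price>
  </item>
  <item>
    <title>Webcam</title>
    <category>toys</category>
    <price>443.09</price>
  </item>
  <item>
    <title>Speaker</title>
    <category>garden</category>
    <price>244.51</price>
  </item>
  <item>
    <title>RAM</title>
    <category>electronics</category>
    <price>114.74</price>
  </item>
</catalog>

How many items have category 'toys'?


Scanning <item> elements for <category>toys</category>:
  Item 6: Webcam -> MATCH
Count: 1

ANSWER: 1
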